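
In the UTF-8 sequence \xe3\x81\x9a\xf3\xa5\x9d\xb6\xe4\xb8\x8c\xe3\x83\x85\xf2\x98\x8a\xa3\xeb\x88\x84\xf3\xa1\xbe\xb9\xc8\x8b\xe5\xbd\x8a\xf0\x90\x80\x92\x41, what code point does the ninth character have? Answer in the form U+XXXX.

U+5F4A

Offset 0: leading byte 0xE3 = 11100011 → 3-byte char #1 = E3 81 9A.
Offset 3: leading byte 0xF3 = 11110011 → 4-byte char #2 = F3 A5 9D B6.
Offset 7: leading byte 0xE4 = 11100100 → 3-byte char #3 = E4 B8 8C.
Offset 10: leading byte 0xE3 = 11100011 → 3-byte char #4 = E3 83 85.
Offset 13: leading byte 0xF2 = 11110010 → 4-byte char #5 = F2 98 8A A3.
Offset 17: leading byte 0xEB = 11101011 → 3-byte char #6 = EB 88 84.
Offset 20: leading byte 0xF3 = 11110011 → 4-byte char #7 = F3 A1 BE B9.
Offset 24: leading byte 0xC8 = 11001000 → 2-byte char #8 = C8 8B.
Offset 26: leading byte 0xE5 = 11100101 → 3-byte char #9 = E5 BD 8A.
Leading byte 0xE5 = 11100101 matches 1110xxxx → 3-byte sequence.
Byte 1: 0xE5 = 11100101, payload 0101 (4 bits).
Byte 2: 0xBD = 10111101 (10xxxxxx ✓), payload 111101.
Byte 3: 0x8A = 10001010 (10xxxxxx ✓), payload 001010.
Concatenate: 0101111101001010 = 0x5F4A (16 bits → U+5F4A).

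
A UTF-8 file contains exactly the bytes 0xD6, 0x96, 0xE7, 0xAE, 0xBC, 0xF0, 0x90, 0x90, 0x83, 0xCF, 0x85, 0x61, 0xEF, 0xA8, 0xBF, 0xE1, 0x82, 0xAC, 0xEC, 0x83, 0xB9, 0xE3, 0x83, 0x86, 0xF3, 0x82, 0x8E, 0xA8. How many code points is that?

Byte at offset 0: 0xD6 = 11010110 → 2-byte char (#1). Advance 2.
Byte at offset 2: 0xE7 = 11100111 → 3-byte char (#2). Advance 3.
Byte at offset 5: 0xF0 = 11110000 → 4-byte char (#3). Advance 4.
Byte at offset 9: 0xCF = 11001111 → 2-byte char (#4). Advance 2.
Byte at offset 11: 0x61 = 01100001 → 1-byte char (#5). Advance 1.
Byte at offset 12: 0xEF = 11101111 → 3-byte char (#6). Advance 3.
Byte at offset 15: 0xE1 = 11100001 → 3-byte char (#7). Advance 3.
Byte at offset 18: 0xEC = 11101100 → 3-byte char (#8). Advance 3.
Byte at offset 21: 0xE3 = 11100011 → 3-byte char (#9). Advance 3.
Byte at offset 24: 0xF3 = 11110011 → 4-byte char (#10). Advance 4.
Reached end at offset 28 after 10 code points.

10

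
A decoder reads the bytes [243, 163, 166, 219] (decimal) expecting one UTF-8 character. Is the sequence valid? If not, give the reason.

Leading byte 0xF3 = 11110011 → 4-byte form.
Byte 4 is 0xDB = 11011011, which is not 10xxxxxx — expected a continuation byte.

invalid (non-continuation byte where continuation expected)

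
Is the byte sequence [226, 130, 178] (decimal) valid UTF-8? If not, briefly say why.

Leading byte 0xE2 = 11100010 → 3-byte form.
Continuation bytes 0x82=10000010, 0xB2=10110010 all match 10xxxxxx.
Decoded value 0x20B2 is ≥ 0x800 (shortest form) and not a surrogate.

valid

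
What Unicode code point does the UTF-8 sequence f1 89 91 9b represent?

U+4945B

Leading byte 0xF1 = 11110001 matches 11110xxx → 4-byte sequence.
Byte 1: 0xF1 = 11110001, payload 001 (3 bits).
Byte 2: 0x89 = 10001001 (10xxxxxx ✓), payload 001001.
Byte 3: 0x91 = 10010001 (10xxxxxx ✓), payload 010001.
Byte 4: 0x9B = 10011011 (10xxxxxx ✓), payload 011011.
Concatenate: 001001001010001011011 = 0x4945B (21 bits → U+4945B).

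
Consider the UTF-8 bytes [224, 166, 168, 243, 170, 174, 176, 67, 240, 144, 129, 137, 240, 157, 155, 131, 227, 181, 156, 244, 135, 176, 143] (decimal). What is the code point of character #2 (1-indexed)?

Offset 0: leading byte 0xE0 = 11100000 → 3-byte char #1 = E0 A6 A8.
Offset 3: leading byte 0xF3 = 11110011 → 4-byte char #2 = F3 AA AE B0.
Leading byte 0xF3 = 11110011 matches 11110xxx → 4-byte sequence.
Byte 1: 0xF3 = 11110011, payload 011 (3 bits).
Byte 2: 0xAA = 10101010 (10xxxxxx ✓), payload 101010.
Byte 3: 0xAE = 10101110 (10xxxxxx ✓), payload 101110.
Byte 4: 0xB0 = 10110000 (10xxxxxx ✓), payload 110000.
Concatenate: 011101010101110110000 = 0xEABB0 (21 bits → U+EABB0).

U+EABB0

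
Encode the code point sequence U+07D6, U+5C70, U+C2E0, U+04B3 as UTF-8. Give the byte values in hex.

DF 96 E5 B1 B0 EC 8B A0 D2 B3

U+07D6: 2-byte form → DF 96.
U+5C70: 3-byte form → E5 B1 B0.
U+C2E0: 3-byte form → EC 8B A0.
U+04B3: 2-byte form → D2 B3.
Concatenated (10 bytes): DF 96 E5 B1 B0 EC 8B A0 D2 B3.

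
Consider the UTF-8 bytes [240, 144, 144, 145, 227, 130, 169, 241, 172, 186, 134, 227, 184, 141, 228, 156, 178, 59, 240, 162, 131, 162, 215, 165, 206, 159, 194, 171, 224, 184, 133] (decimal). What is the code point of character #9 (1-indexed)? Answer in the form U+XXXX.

Offset 0: leading byte 0xF0 = 11110000 → 4-byte char #1 = F0 90 90 91.
Offset 4: leading byte 0xE3 = 11100011 → 3-byte char #2 = E3 82 A9.
Offset 7: leading byte 0xF1 = 11110001 → 4-byte char #3 = F1 AC BA 86.
Offset 11: leading byte 0xE3 = 11100011 → 3-byte char #4 = E3 B8 8D.
Offset 14: leading byte 0xE4 = 11100100 → 3-byte char #5 = E4 9C B2.
Offset 17: leading byte 0x3B = 00111011 → 1-byte char #6 = 3B.
Offset 18: leading byte 0xF0 = 11110000 → 4-byte char #7 = F0 A2 83 A2.
Offset 22: leading byte 0xD7 = 11010111 → 2-byte char #8 = D7 A5.
Offset 24: leading byte 0xCE = 11001110 → 2-byte char #9 = CE 9F.
Leading byte 0xCE = 11001110 matches 110xxxxx → 2-byte sequence.
Byte 1: 0xCE = 11001110, payload 01110 (5 bits).
Byte 2: 0x9F = 10011111 (10xxxxxx ✓), payload 011111.
Concatenate: 01110011111 = 0x39F (11 bits → U+039F).

U+039F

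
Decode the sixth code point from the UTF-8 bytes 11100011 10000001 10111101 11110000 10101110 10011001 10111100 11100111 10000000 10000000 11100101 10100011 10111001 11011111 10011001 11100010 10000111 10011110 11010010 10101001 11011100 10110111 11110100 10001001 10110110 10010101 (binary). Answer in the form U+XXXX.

Offset 0: leading byte 0xE3 = 11100011 → 3-byte char #1 = E3 81 BD.
Offset 3: leading byte 0xF0 = 11110000 → 4-byte char #2 = F0 AE 99 BC.
Offset 7: leading byte 0xE7 = 11100111 → 3-byte char #3 = E7 80 80.
Offset 10: leading byte 0xE5 = 11100101 → 3-byte char #4 = E5 A3 B9.
Offset 13: leading byte 0xDF = 11011111 → 2-byte char #5 = DF 99.
Offset 15: leading byte 0xE2 = 11100010 → 3-byte char #6 = E2 87 9E.
Leading byte 0xE2 = 11100010 matches 1110xxxx → 3-byte sequence.
Byte 1: 0xE2 = 11100010, payload 0010 (4 bits).
Byte 2: 0x87 = 10000111 (10xxxxxx ✓), payload 000111.
Byte 3: 0x9E = 10011110 (10xxxxxx ✓), payload 011110.
Concatenate: 0010000111011110 = 0x21DE (16 bits → U+21DE).

U+21DE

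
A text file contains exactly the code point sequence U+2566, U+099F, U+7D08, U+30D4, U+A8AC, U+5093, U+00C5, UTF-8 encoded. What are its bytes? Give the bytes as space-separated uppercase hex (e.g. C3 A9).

E2 95 A6 E0 A6 9F E7 B4 88 E3 83 94 EA A2 AC E5 82 93 C3 85

U+2566: 3-byte form → E2 95 A6.
U+099F: 3-byte form → E0 A6 9F.
U+7D08: 3-byte form → E7 B4 88.
U+30D4: 3-byte form → E3 83 94.
U+A8AC: 3-byte form → EA A2 AC.
U+5093: 3-byte form → E5 82 93.
U+00C5: 2-byte form → C3 85.
Concatenated (20 bytes): E2 95 A6 E0 A6 9F E7 B4 88 E3 83 94 EA A2 AC E5 82 93 C3 85.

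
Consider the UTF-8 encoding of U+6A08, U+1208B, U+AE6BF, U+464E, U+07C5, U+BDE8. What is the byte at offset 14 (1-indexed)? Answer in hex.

1-indexed offset 14 is 0-indexed offset 13.
U+6A08 → 3-byte form E6 A8 88 at offsets 0–2.
U+1208B → 4-byte form F0 92 82 8B at offsets 3–6.
U+AE6BF → 4-byte form F2 AE 9A BF at offsets 7–10.
U+464E → 3-byte form E4 99 8E at offsets 11–13.
Offset 13 falls in char 4's range; it's byte 3 of E4 99 8E = 0x8E.

0x8E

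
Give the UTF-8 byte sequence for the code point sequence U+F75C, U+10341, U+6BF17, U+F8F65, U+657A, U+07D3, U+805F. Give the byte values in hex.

EF 9D 9C F0 90 8D 81 F1 AB BC 97 F3 B8 BD A5 E6 95 BA DF 93 E8 81 9F

U+F75C: 3-byte form → EF 9D 9C.
U+10341: 4-byte form → F0 90 8D 81.
U+6BF17: 4-byte form → F1 AB BC 97.
U+F8F65: 4-byte form → F3 B8 BD A5.
U+657A: 3-byte form → E6 95 BA.
U+07D3: 2-byte form → DF 93.
U+805F: 3-byte form → E8 81 9F.
Concatenated (23 bytes): EF 9D 9C F0 90 8D 81 F1 AB BC 97 F3 B8 BD A5 E6 95 BA DF 93 E8 81 9F.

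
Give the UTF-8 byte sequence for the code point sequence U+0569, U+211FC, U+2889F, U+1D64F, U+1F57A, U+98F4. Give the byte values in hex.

U+0569: 2-byte form → D5 A9.
U+211FC: 4-byte form → F0 A1 87 BC.
U+2889F: 4-byte form → F0 A8 A2 9F.
U+1D64F: 4-byte form → F0 9D 99 8F.
U+1F57A: 4-byte form → F0 9F 95 BA.
U+98F4: 3-byte form → E9 A3 B4.
Concatenated (21 bytes): D5 A9 F0 A1 87 BC F0 A8 A2 9F F0 9D 99 8F F0 9F 95 BA E9 A3 B4.

D5 A9 F0 A1 87 BC F0 A8 A2 9F F0 9D 99 8F F0 9F 95 BA E9 A3 B4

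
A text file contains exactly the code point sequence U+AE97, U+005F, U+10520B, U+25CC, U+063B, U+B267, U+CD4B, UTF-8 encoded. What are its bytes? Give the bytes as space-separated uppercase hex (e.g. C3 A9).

EA BA 97 5F F4 85 88 8B E2 97 8C D8 BB EB 89 A7 EC B5 8B

U+AE97: 3-byte form → EA BA 97.
U+005F: 1-byte form → 5F.
U+10520B: 4-byte form → F4 85 88 8B.
U+25CC: 3-byte form → E2 97 8C.
U+063B: 2-byte form → D8 BB.
U+B267: 3-byte form → EB 89 A7.
U+CD4B: 3-byte form → EC B5 8B.
Concatenated (19 bytes): EA BA 97 5F F4 85 88 8B E2 97 8C D8 BB EB 89 A7 EC B5 8B.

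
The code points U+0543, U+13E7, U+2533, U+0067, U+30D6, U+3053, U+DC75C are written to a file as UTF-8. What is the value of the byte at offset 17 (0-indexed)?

0x9D

U+0543 → 2-byte form D5 83 at offsets 0–1.
U+13E7 → 3-byte form E1 8F A7 at offsets 2–4.
U+2533 → 3-byte form E2 94 B3 at offsets 5–7.
U+0067 → 1-byte form 67 at offsets 8–8.
U+30D6 → 3-byte form E3 83 96 at offsets 9–11.
U+3053 → 3-byte form E3 81 93 at offsets 12–14.
U+DC75C → 4-byte form F3 9C 9D 9C at offsets 15–18.
Offset 17 falls in char 7's range; it's byte 3 of F3 9C 9D 9C = 0x9D.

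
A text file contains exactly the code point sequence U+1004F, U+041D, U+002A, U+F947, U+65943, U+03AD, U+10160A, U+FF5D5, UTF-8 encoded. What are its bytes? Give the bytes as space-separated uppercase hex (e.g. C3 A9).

U+1004F: 4-byte form → F0 90 81 8F.
U+041D: 2-byte form → D0 9D.
U+002A: 1-byte form → 2A.
U+F947: 3-byte form → EF A5 87.
U+65943: 4-byte form → F1 A5 A5 83.
U+03AD: 2-byte form → CE AD.
U+10160A: 4-byte form → F4 81 98 8A.
U+FF5D5: 4-byte form → F3 BF 97 95.
Concatenated (24 bytes): F0 90 81 8F D0 9D 2A EF A5 87 F1 A5 A5 83 CE AD F4 81 98 8A F3 BF 97 95.

F0 90 81 8F D0 9D 2A EF A5 87 F1 A5 A5 83 CE AD F4 81 98 8A F3 BF 97 95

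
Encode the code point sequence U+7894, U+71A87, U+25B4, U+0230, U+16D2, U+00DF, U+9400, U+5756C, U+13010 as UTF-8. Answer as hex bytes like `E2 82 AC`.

E7 A2 94 F1 B1 AA 87 E2 96 B4 C8 B0 E1 9B 92 C3 9F E9 90 80 F1 97 95 AC F0 93 80 90

U+7894: 3-byte form → E7 A2 94.
U+71A87: 4-byte form → F1 B1 AA 87.
U+25B4: 3-byte form → E2 96 B4.
U+0230: 2-byte form → C8 B0.
U+16D2: 3-byte form → E1 9B 92.
U+00DF: 2-byte form → C3 9F.
U+9400: 3-byte form → E9 90 80.
U+5756C: 4-byte form → F1 97 95 AC.
U+13010: 4-byte form → F0 93 80 90.
Concatenated (28 bytes): E7 A2 94 F1 B1 AA 87 E2 96 B4 C8 B0 E1 9B 92 C3 9F E9 90 80 F1 97 95 AC F0 93 80 90.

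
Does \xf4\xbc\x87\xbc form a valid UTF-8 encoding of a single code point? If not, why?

Leading byte 0xF4 = 11110100 → 4-byte form.
Payload = 0x13C1FC, which exceeds U+10FFFF, the maximum Unicode code point. (Leading bytes F5–FF, or F4 followed by ≥ 0x90, are invalid.)

invalid (encodes a value above U+10FFFF)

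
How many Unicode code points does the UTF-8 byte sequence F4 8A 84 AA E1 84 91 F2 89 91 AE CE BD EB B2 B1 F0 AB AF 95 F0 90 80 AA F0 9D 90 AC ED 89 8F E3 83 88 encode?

Byte at offset 0: 0xF4 = 11110100 → 4-byte char (#1). Advance 4.
Byte at offset 4: 0xE1 = 11100001 → 3-byte char (#2). Advance 3.
Byte at offset 7: 0xF2 = 11110010 → 4-byte char (#3). Advance 4.
Byte at offset 11: 0xCE = 11001110 → 2-byte char (#4). Advance 2.
Byte at offset 13: 0xEB = 11101011 → 3-byte char (#5). Advance 3.
Byte at offset 16: 0xF0 = 11110000 → 4-byte char (#6). Advance 4.
Byte at offset 20: 0xF0 = 11110000 → 4-byte char (#7). Advance 4.
Byte at offset 24: 0xF0 = 11110000 → 4-byte char (#8). Advance 4.
Byte at offset 28: 0xED = 11101101 → 3-byte char (#9). Advance 3.
Byte at offset 31: 0xE3 = 11100011 → 3-byte char (#10). Advance 3.
Reached end at offset 34 after 10 code points.

10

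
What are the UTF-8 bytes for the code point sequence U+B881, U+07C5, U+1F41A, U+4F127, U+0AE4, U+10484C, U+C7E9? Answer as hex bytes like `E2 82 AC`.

EB A2 81 DF 85 F0 9F 90 9A F1 8F 84 A7 E0 AB A4 F4 84 A1 8C EC 9F A9

U+B881: 3-byte form → EB A2 81.
U+07C5: 2-byte form → DF 85.
U+1F41A: 4-byte form → F0 9F 90 9A.
U+4F127: 4-byte form → F1 8F 84 A7.
U+0AE4: 3-byte form → E0 AB A4.
U+10484C: 4-byte form → F4 84 A1 8C.
U+C7E9: 3-byte form → EC 9F A9.
Concatenated (23 bytes): EB A2 81 DF 85 F0 9F 90 9A F1 8F 84 A7 E0 AB A4 F4 84 A1 8C EC 9F A9.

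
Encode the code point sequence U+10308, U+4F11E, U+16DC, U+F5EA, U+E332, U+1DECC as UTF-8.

U+10308: 4-byte form → F0 90 8C 88.
U+4F11E: 4-byte form → F1 8F 84 9E.
U+16DC: 3-byte form → E1 9B 9C.
U+F5EA: 3-byte form → EF 97 AA.
U+E332: 3-byte form → EE 8C B2.
U+1DECC: 4-byte form → F0 9D BB 8C.
Concatenated (21 bytes): F0 90 8C 88 F1 8F 84 9E E1 9B 9C EF 97 AA EE 8C B2 F0 9D BB 8C.

F0 90 8C 88 F1 8F 84 9E E1 9B 9C EF 97 AA EE 8C B2 F0 9D BB 8C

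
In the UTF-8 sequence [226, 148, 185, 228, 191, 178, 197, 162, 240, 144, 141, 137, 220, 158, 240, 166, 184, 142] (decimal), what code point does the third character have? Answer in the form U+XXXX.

Offset 0: leading byte 0xE2 = 11100010 → 3-byte char #1 = E2 94 B9.
Offset 3: leading byte 0xE4 = 11100100 → 3-byte char #2 = E4 BF B2.
Offset 6: leading byte 0xC5 = 11000101 → 2-byte char #3 = C5 A2.
Leading byte 0xC5 = 11000101 matches 110xxxxx → 2-byte sequence.
Byte 1: 0xC5 = 11000101, payload 00101 (5 bits).
Byte 2: 0xA2 = 10100010 (10xxxxxx ✓), payload 100010.
Concatenate: 00101100010 = 0x162 (11 bits → U+0162).

U+0162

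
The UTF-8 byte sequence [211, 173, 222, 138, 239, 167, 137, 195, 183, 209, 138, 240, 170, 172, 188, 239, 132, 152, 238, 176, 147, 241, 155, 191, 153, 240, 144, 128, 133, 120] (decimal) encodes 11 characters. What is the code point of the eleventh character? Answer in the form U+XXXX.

U+0078

Offset 0: leading byte 0xD3 = 11010011 → 2-byte char #1 = D3 AD.
Offset 2: leading byte 0xDE = 11011110 → 2-byte char #2 = DE 8A.
Offset 4: leading byte 0xEF = 11101111 → 3-byte char #3 = EF A7 89.
Offset 7: leading byte 0xC3 = 11000011 → 2-byte char #4 = C3 B7.
Offset 9: leading byte 0xD1 = 11010001 → 2-byte char #5 = D1 8A.
Offset 11: leading byte 0xF0 = 11110000 → 4-byte char #6 = F0 AA AC BC.
Offset 15: leading byte 0xEF = 11101111 → 3-byte char #7 = EF 84 98.
Offset 18: leading byte 0xEE = 11101110 → 3-byte char #8 = EE B0 93.
Offset 21: leading byte 0xF1 = 11110001 → 4-byte char #9 = F1 9B BF 99.
Offset 25: leading byte 0xF0 = 11110000 → 4-byte char #10 = F0 90 80 85.
Offset 29: leading byte 0x78 = 01111000 → 1-byte char #11 = 78.
Leading byte 0x78 = 01111000 matches 0xxxxxxx → 1-byte sequence.
Byte 1: 0x78 = 01111000, payload 1111000 (7 bits).
Concatenate: 1111000 = 0x78 (7 bits → U+0078).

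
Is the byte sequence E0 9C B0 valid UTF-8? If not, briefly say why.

Leading byte 0xE0 = 11100000 → 3-byte form.
Continuation bytes all match 10xxxxxx. Payload decodes to 0x730.
But 0x730 < 0x800, the minimum for a 3-byte sequence — this is an overlong encoding.

invalid (overlong encoding)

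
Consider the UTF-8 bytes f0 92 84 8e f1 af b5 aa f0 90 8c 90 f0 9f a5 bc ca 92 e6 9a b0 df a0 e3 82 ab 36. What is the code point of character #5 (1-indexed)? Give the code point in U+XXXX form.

Offset 0: leading byte 0xF0 = 11110000 → 4-byte char #1 = F0 92 84 8E.
Offset 4: leading byte 0xF1 = 11110001 → 4-byte char #2 = F1 AF B5 AA.
Offset 8: leading byte 0xF0 = 11110000 → 4-byte char #3 = F0 90 8C 90.
Offset 12: leading byte 0xF0 = 11110000 → 4-byte char #4 = F0 9F A5 BC.
Offset 16: leading byte 0xCA = 11001010 → 2-byte char #5 = CA 92.
Leading byte 0xCA = 11001010 matches 110xxxxx → 2-byte sequence.
Byte 1: 0xCA = 11001010, payload 01010 (5 bits).
Byte 2: 0x92 = 10010010 (10xxxxxx ✓), payload 010010.
Concatenate: 01010010010 = 0x292 (11 bits → U+0292).

U+0292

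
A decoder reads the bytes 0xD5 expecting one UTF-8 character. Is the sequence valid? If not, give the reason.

Leading byte 0xD5 = 11010101 → 2-byte form, but only 1 byte is present.

invalid (sequence truncated)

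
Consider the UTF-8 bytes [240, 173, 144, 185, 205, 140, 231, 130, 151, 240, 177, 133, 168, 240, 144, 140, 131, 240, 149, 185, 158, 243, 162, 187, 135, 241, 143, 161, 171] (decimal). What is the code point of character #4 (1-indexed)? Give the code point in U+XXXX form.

Offset 0: leading byte 0xF0 = 11110000 → 4-byte char #1 = F0 AD 90 B9.
Offset 4: leading byte 0xCD = 11001101 → 2-byte char #2 = CD 8C.
Offset 6: leading byte 0xE7 = 11100111 → 3-byte char #3 = E7 82 97.
Offset 9: leading byte 0xF0 = 11110000 → 4-byte char #4 = F0 B1 85 A8.
Leading byte 0xF0 = 11110000 matches 11110xxx → 4-byte sequence.
Byte 1: 0xF0 = 11110000, payload 000 (3 bits).
Byte 2: 0xB1 = 10110001 (10xxxxxx ✓), payload 110001.
Byte 3: 0x85 = 10000101 (10xxxxxx ✓), payload 000101.
Byte 4: 0xA8 = 10101000 (10xxxxxx ✓), payload 101000.
Concatenate: 000110001000101101000 = 0x31168 (21 bits → U+31168).

U+31168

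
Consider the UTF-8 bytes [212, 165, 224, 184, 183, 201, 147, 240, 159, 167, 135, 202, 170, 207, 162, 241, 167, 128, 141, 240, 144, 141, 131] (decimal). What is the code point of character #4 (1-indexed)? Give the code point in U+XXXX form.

U+1F9C7

Offset 0: leading byte 0xD4 = 11010100 → 2-byte char #1 = D4 A5.
Offset 2: leading byte 0xE0 = 11100000 → 3-byte char #2 = E0 B8 B7.
Offset 5: leading byte 0xC9 = 11001001 → 2-byte char #3 = C9 93.
Offset 7: leading byte 0xF0 = 11110000 → 4-byte char #4 = F0 9F A7 87.
Leading byte 0xF0 = 11110000 matches 11110xxx → 4-byte sequence.
Byte 1: 0xF0 = 11110000, payload 000 (3 bits).
Byte 2: 0x9F = 10011111 (10xxxxxx ✓), payload 011111.
Byte 3: 0xA7 = 10100111 (10xxxxxx ✓), payload 100111.
Byte 4: 0x87 = 10000111 (10xxxxxx ✓), payload 000111.
Concatenate: 000011111100111000111 = 0x1F9C7 (21 bits → U+1F9C7).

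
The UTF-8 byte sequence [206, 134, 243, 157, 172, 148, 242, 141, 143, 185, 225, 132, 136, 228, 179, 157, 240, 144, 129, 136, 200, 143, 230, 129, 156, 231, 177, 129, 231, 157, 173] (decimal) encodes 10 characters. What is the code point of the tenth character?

Offset 0: leading byte 0xCE = 11001110 → 2-byte char #1 = CE 86.
Offset 2: leading byte 0xF3 = 11110011 → 4-byte char #2 = F3 9D AC 94.
Offset 6: leading byte 0xF2 = 11110010 → 4-byte char #3 = F2 8D 8F B9.
Offset 10: leading byte 0xE1 = 11100001 → 3-byte char #4 = E1 84 88.
Offset 13: leading byte 0xE4 = 11100100 → 3-byte char #5 = E4 B3 9D.
Offset 16: leading byte 0xF0 = 11110000 → 4-byte char #6 = F0 90 81 88.
Offset 20: leading byte 0xC8 = 11001000 → 2-byte char #7 = C8 8F.
Offset 22: leading byte 0xE6 = 11100110 → 3-byte char #8 = E6 81 9C.
Offset 25: leading byte 0xE7 = 11100111 → 3-byte char #9 = E7 B1 81.
Offset 28: leading byte 0xE7 = 11100111 → 3-byte char #10 = E7 9D AD.
Leading byte 0xE7 = 11100111 matches 1110xxxx → 3-byte sequence.
Byte 1: 0xE7 = 11100111, payload 0111 (4 bits).
Byte 2: 0x9D = 10011101 (10xxxxxx ✓), payload 011101.
Byte 3: 0xAD = 10101101 (10xxxxxx ✓), payload 101101.
Concatenate: 0111011101101101 = 0x776D (16 bits → U+776D).

U+776D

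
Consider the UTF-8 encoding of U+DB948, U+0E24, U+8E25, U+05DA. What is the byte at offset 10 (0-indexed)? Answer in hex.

U+DB948 → 4-byte form F3 9B A5 88 at offsets 0–3.
U+0E24 → 3-byte form E0 B8 A4 at offsets 4–6.
U+8E25 → 3-byte form E8 B8 A5 at offsets 7–9.
U+05DA → 2-byte form D7 9A at offsets 10–11.
Offset 10 falls in char 4's range; it's byte 1 of D7 9A = 0xD7.

0xD7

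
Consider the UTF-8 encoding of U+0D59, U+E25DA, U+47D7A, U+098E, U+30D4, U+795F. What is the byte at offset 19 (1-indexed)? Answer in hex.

1-indexed offset 19 is 0-indexed offset 18.
U+0D59 → 3-byte form E0 B5 99 at offsets 0–2.
U+E25DA → 4-byte form F3 A2 97 9A at offsets 3–6.
U+47D7A → 4-byte form F1 87 B5 BA at offsets 7–10.
U+098E → 3-byte form E0 A6 8E at offsets 11–13.
U+30D4 → 3-byte form E3 83 94 at offsets 14–16.
U+795F → 3-byte form E7 A5 9F at offsets 17–19.
Offset 18 falls in char 6's range; it's byte 2 of E7 A5 9F = 0xA5.

0xA5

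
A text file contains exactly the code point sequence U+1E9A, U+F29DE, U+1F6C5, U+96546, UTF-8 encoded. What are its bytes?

E1 BA 9A F3 B2 A7 9E F0 9F 9B 85 F2 96 95 86

U+1E9A: 3-byte form → E1 BA 9A.
U+F29DE: 4-byte form → F3 B2 A7 9E.
U+1F6C5: 4-byte form → F0 9F 9B 85.
U+96546: 4-byte form → F2 96 95 86.
Concatenated (15 bytes): E1 BA 9A F3 B2 A7 9E F0 9F 9B 85 F2 96 95 86.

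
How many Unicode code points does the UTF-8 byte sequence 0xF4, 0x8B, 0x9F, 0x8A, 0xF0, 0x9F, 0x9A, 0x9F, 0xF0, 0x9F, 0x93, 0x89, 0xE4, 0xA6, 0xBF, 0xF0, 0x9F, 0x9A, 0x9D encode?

Byte at offset 0: 0xF4 = 11110100 → 4-byte char (#1). Advance 4.
Byte at offset 4: 0xF0 = 11110000 → 4-byte char (#2). Advance 4.
Byte at offset 8: 0xF0 = 11110000 → 4-byte char (#3). Advance 4.
Byte at offset 12: 0xE4 = 11100100 → 3-byte char (#4). Advance 3.
Byte at offset 15: 0xF0 = 11110000 → 4-byte char (#5). Advance 4.
Reached end at offset 19 after 5 code points.

5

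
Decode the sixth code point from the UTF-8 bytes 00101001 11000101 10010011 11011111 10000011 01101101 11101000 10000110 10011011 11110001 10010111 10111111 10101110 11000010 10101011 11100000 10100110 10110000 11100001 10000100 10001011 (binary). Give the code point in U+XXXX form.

U+57FEE

Offset 0: leading byte 0x29 = 00101001 → 1-byte char #1 = 29.
Offset 1: leading byte 0xC5 = 11000101 → 2-byte char #2 = C5 93.
Offset 3: leading byte 0xDF = 11011111 → 2-byte char #3 = DF 83.
Offset 5: leading byte 0x6D = 01101101 → 1-byte char #4 = 6D.
Offset 6: leading byte 0xE8 = 11101000 → 3-byte char #5 = E8 86 9B.
Offset 9: leading byte 0xF1 = 11110001 → 4-byte char #6 = F1 97 BF AE.
Leading byte 0xF1 = 11110001 matches 11110xxx → 4-byte sequence.
Byte 1: 0xF1 = 11110001, payload 001 (3 bits).
Byte 2: 0x97 = 10010111 (10xxxxxx ✓), payload 010111.
Byte 3: 0xBF = 10111111 (10xxxxxx ✓), payload 111111.
Byte 4: 0xAE = 10101110 (10xxxxxx ✓), payload 101110.
Concatenate: 001010111111111101110 = 0x57FEE (21 bits → U+57FEE).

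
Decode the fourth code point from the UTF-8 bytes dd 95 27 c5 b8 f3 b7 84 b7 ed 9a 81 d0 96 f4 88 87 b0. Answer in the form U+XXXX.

U+F7137

Offset 0: leading byte 0xDD = 11011101 → 2-byte char #1 = DD 95.
Offset 2: leading byte 0x27 = 00100111 → 1-byte char #2 = 27.
Offset 3: leading byte 0xC5 = 11000101 → 2-byte char #3 = C5 B8.
Offset 5: leading byte 0xF3 = 11110011 → 4-byte char #4 = F3 B7 84 B7.
Leading byte 0xF3 = 11110011 matches 11110xxx → 4-byte sequence.
Byte 1: 0xF3 = 11110011, payload 011 (3 bits).
Byte 2: 0xB7 = 10110111 (10xxxxxx ✓), payload 110111.
Byte 3: 0x84 = 10000100 (10xxxxxx ✓), payload 000100.
Byte 4: 0xB7 = 10110111 (10xxxxxx ✓), payload 110111.
Concatenate: 011110111000100110111 = 0xF7137 (21 bits → U+F7137).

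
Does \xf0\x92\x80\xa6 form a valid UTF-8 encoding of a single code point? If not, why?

Leading byte 0xF0 = 11110000 → 4-byte form.
Continuation bytes 0x92=10010010, 0x80=10000000, 0xA6=10100110 all match 10xxxxxx.
Decoded value 0x12026 is ≥ 0x10000 (shortest form) and not a surrogate.

valid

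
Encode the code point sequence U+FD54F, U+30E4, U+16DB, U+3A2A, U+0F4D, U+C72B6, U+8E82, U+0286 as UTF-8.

F3 BD 95 8F E3 83 A4 E1 9B 9B E3 A8 AA E0 BD 8D F3 87 8A B6 E8 BA 82 CA 86

U+FD54F: 4-byte form → F3 BD 95 8F.
U+30E4: 3-byte form → E3 83 A4.
U+16DB: 3-byte form → E1 9B 9B.
U+3A2A: 3-byte form → E3 A8 AA.
U+0F4D: 3-byte form → E0 BD 8D.
U+C72B6: 4-byte form → F3 87 8A B6.
U+8E82: 3-byte form → E8 BA 82.
U+0286: 2-byte form → CA 86.
Concatenated (25 bytes): F3 BD 95 8F E3 83 A4 E1 9B 9B E3 A8 AA E0 BD 8D F3 87 8A B6 E8 BA 82 CA 86.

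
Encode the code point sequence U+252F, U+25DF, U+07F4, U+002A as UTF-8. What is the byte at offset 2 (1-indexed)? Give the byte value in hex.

1-indexed offset 2 is 0-indexed offset 1.
U+252F → 3-byte form E2 94 AF at offsets 0–2.
Offset 1 falls in char 1's range; it's byte 2 of E2 94 AF = 0x94.

0x94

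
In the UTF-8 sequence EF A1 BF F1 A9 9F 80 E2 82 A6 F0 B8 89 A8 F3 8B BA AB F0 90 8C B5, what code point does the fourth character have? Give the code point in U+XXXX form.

U+38268

Offset 0: leading byte 0xEF = 11101111 → 3-byte char #1 = EF A1 BF.
Offset 3: leading byte 0xF1 = 11110001 → 4-byte char #2 = F1 A9 9F 80.
Offset 7: leading byte 0xE2 = 11100010 → 3-byte char #3 = E2 82 A6.
Offset 10: leading byte 0xF0 = 11110000 → 4-byte char #4 = F0 B8 89 A8.
Leading byte 0xF0 = 11110000 matches 11110xxx → 4-byte sequence.
Byte 1: 0xF0 = 11110000, payload 000 (3 bits).
Byte 2: 0xB8 = 10111000 (10xxxxxx ✓), payload 111000.
Byte 3: 0x89 = 10001001 (10xxxxxx ✓), payload 001001.
Byte 4: 0xA8 = 10101000 (10xxxxxx ✓), payload 101000.
Concatenate: 000111000001001101000 = 0x38268 (21 bits → U+38268).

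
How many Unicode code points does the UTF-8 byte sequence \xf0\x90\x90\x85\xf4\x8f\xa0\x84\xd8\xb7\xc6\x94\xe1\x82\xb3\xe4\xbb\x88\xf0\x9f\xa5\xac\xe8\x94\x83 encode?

8

Byte at offset 0: 0xF0 = 11110000 → 4-byte char (#1). Advance 4.
Byte at offset 4: 0xF4 = 11110100 → 4-byte char (#2). Advance 4.
Byte at offset 8: 0xD8 = 11011000 → 2-byte char (#3). Advance 2.
Byte at offset 10: 0xC6 = 11000110 → 2-byte char (#4). Advance 2.
Byte at offset 12: 0xE1 = 11100001 → 3-byte char (#5). Advance 3.
Byte at offset 15: 0xE4 = 11100100 → 3-byte char (#6). Advance 3.
Byte at offset 18: 0xF0 = 11110000 → 4-byte char (#7). Advance 4.
Byte at offset 22: 0xE8 = 11101000 → 3-byte char (#8). Advance 3.
Reached end at offset 25 after 8 code points.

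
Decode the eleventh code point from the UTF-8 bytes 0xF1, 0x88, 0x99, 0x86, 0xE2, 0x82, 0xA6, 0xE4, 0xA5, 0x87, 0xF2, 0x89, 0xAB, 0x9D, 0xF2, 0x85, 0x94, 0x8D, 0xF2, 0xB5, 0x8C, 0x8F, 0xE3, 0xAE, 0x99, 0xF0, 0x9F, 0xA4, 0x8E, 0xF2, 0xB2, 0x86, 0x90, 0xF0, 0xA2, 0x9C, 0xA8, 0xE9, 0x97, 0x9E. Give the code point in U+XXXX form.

Offset 0: leading byte 0xF1 = 11110001 → 4-byte char #1 = F1 88 99 86.
Offset 4: leading byte 0xE2 = 11100010 → 3-byte char #2 = E2 82 A6.
Offset 7: leading byte 0xE4 = 11100100 → 3-byte char #3 = E4 A5 87.
Offset 10: leading byte 0xF2 = 11110010 → 4-byte char #4 = F2 89 AB 9D.
Offset 14: leading byte 0xF2 = 11110010 → 4-byte char #5 = F2 85 94 8D.
Offset 18: leading byte 0xF2 = 11110010 → 4-byte char #6 = F2 B5 8C 8F.
Offset 22: leading byte 0xE3 = 11100011 → 3-byte char #7 = E3 AE 99.
Offset 25: leading byte 0xF0 = 11110000 → 4-byte char #8 = F0 9F A4 8E.
Offset 29: leading byte 0xF2 = 11110010 → 4-byte char #9 = F2 B2 86 90.
Offset 33: leading byte 0xF0 = 11110000 → 4-byte char #10 = F0 A2 9C A8.
Offset 37: leading byte 0xE9 = 11101001 → 3-byte char #11 = E9 97 9E.
Leading byte 0xE9 = 11101001 matches 1110xxxx → 3-byte sequence.
Byte 1: 0xE9 = 11101001, payload 1001 (4 bits).
Byte 2: 0x97 = 10010111 (10xxxxxx ✓), payload 010111.
Byte 3: 0x9E = 10011110 (10xxxxxx ✓), payload 011110.
Concatenate: 1001010111011110 = 0x95DE (16 bits → U+95DE).

U+95DE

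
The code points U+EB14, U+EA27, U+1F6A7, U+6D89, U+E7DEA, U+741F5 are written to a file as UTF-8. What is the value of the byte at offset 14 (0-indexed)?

U+EB14 → 3-byte form EE AC 94 at offsets 0–2.
U+EA27 → 3-byte form EE A8 A7 at offsets 3–5.
U+1F6A7 → 4-byte form F0 9F 9A A7 at offsets 6–9.
U+6D89 → 3-byte form E6 B6 89 at offsets 10–12.
U+E7DEA → 4-byte form F3 A7 B7 AA at offsets 13–16.
Offset 14 falls in char 5's range; it's byte 2 of F3 A7 B7 AA = 0xA7.

0xA7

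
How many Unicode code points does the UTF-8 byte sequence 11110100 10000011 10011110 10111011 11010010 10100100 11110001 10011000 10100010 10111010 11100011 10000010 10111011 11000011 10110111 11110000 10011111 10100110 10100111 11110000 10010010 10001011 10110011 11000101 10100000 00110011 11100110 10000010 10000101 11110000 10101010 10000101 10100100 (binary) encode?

11

Byte at offset 0: 0xF4 = 11110100 → 4-byte char (#1). Advance 4.
Byte at offset 4: 0xD2 = 11010010 → 2-byte char (#2). Advance 2.
Byte at offset 6: 0xF1 = 11110001 → 4-byte char (#3). Advance 4.
Byte at offset 10: 0xE3 = 11100011 → 3-byte char (#4). Advance 3.
Byte at offset 13: 0xC3 = 11000011 → 2-byte char (#5). Advance 2.
Byte at offset 15: 0xF0 = 11110000 → 4-byte char (#6). Advance 4.
Byte at offset 19: 0xF0 = 11110000 → 4-byte char (#7). Advance 4.
Byte at offset 23: 0xC5 = 11000101 → 2-byte char (#8). Advance 2.
Byte at offset 25: 0x33 = 00110011 → 1-byte char (#9). Advance 1.
Byte at offset 26: 0xE6 = 11100110 → 3-byte char (#10). Advance 3.
Byte at offset 29: 0xF0 = 11110000 → 4-byte char (#11). Advance 4.
Reached end at offset 33 after 11 code points.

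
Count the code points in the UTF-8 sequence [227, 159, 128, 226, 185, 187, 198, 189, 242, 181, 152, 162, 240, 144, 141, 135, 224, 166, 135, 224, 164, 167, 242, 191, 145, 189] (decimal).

8

Byte at offset 0: 0xE3 = 11100011 → 3-byte char (#1). Advance 3.
Byte at offset 3: 0xE2 = 11100010 → 3-byte char (#2). Advance 3.
Byte at offset 6: 0xC6 = 11000110 → 2-byte char (#3). Advance 2.
Byte at offset 8: 0xF2 = 11110010 → 4-byte char (#4). Advance 4.
Byte at offset 12: 0xF0 = 11110000 → 4-byte char (#5). Advance 4.
Byte at offset 16: 0xE0 = 11100000 → 3-byte char (#6). Advance 3.
Byte at offset 19: 0xE0 = 11100000 → 3-byte char (#7). Advance 3.
Byte at offset 22: 0xF2 = 11110010 → 4-byte char (#8). Advance 4.
Reached end at offset 26 after 8 code points.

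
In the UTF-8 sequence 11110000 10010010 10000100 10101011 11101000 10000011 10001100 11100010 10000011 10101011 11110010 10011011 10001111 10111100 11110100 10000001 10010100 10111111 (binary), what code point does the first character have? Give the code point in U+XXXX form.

U+1212B

Offset 0: leading byte 0xF0 = 11110000 → 4-byte char #1 = F0 92 84 AB.
Leading byte 0xF0 = 11110000 matches 11110xxx → 4-byte sequence.
Byte 1: 0xF0 = 11110000, payload 000 (3 bits).
Byte 2: 0x92 = 10010010 (10xxxxxx ✓), payload 010010.
Byte 3: 0x84 = 10000100 (10xxxxxx ✓), payload 000100.
Byte 4: 0xAB = 10101011 (10xxxxxx ✓), payload 101011.
Concatenate: 000010010000100101011 = 0x1212B (21 bits → U+1212B).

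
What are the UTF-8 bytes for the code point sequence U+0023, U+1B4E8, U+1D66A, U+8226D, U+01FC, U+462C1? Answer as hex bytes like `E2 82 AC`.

23 F0 9B 93 A8 F0 9D 99 AA F2 82 89 AD C7 BC F1 86 8B 81

U+0023: 1-byte form → 23.
U+1B4E8: 4-byte form → F0 9B 93 A8.
U+1D66A: 4-byte form → F0 9D 99 AA.
U+8226D: 4-byte form → F2 82 89 AD.
U+01FC: 2-byte form → C7 BC.
U+462C1: 4-byte form → F1 86 8B 81.
Concatenated (19 bytes): 23 F0 9B 93 A8 F0 9D 99 AA F2 82 89 AD C7 BC F1 86 8B 81.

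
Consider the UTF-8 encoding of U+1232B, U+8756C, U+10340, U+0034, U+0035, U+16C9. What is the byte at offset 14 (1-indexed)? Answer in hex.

0x35

1-indexed offset 14 is 0-indexed offset 13.
U+1232B → 4-byte form F0 92 8C AB at offsets 0–3.
U+8756C → 4-byte form F2 87 95 AC at offsets 4–7.
U+10340 → 4-byte form F0 90 8D 80 at offsets 8–11.
U+0034 → 1-byte form 34 at offsets 12–12.
U+0035 → 1-byte form 35 at offsets 13–13.
Offset 13 falls in char 5's range; it's byte 1 of 35 = 0x35.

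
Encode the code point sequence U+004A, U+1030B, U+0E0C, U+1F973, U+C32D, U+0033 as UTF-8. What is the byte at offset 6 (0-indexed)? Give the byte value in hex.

U+004A → 1-byte form 4A at offsets 0–0.
U+1030B → 4-byte form F0 90 8C 8B at offsets 1–4.
U+0E0C → 3-byte form E0 B8 8C at offsets 5–7.
Offset 6 falls in char 3's range; it's byte 2 of E0 B8 8C = 0xB8.

0xB8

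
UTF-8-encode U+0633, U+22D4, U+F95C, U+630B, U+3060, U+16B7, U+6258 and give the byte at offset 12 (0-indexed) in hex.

U+0633 → 2-byte form D8 B3 at offsets 0–1.
U+22D4 → 3-byte form E2 8B 94 at offsets 2–4.
U+F95C → 3-byte form EF A5 9C at offsets 5–7.
U+630B → 3-byte form E6 8C 8B at offsets 8–10.
U+3060 → 3-byte form E3 81 A0 at offsets 11–13.
Offset 12 falls in char 5's range; it's byte 2 of E3 81 A0 = 0x81.

0x81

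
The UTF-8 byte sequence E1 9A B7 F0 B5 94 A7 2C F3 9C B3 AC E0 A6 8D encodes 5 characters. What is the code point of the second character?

U+35527

Offset 0: leading byte 0xE1 = 11100001 → 3-byte char #1 = E1 9A B7.
Offset 3: leading byte 0xF0 = 11110000 → 4-byte char #2 = F0 B5 94 A7.
Leading byte 0xF0 = 11110000 matches 11110xxx → 4-byte sequence.
Byte 1: 0xF0 = 11110000, payload 000 (3 bits).
Byte 2: 0xB5 = 10110101 (10xxxxxx ✓), payload 110101.
Byte 3: 0x94 = 10010100 (10xxxxxx ✓), payload 010100.
Byte 4: 0xA7 = 10100111 (10xxxxxx ✓), payload 100111.
Concatenate: 000110101010100100111 = 0x35527 (21 bits → U+35527).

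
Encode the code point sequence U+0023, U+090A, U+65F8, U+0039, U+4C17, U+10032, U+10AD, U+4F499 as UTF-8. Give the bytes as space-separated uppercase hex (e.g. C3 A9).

23 E0 A4 8A E6 97 B8 39 E4 B0 97 F0 90 80 B2 E1 82 AD F1 8F 92 99

U+0023: 1-byte form → 23.
U+090A: 3-byte form → E0 A4 8A.
U+65F8: 3-byte form → E6 97 B8.
U+0039: 1-byte form → 39.
U+4C17: 3-byte form → E4 B0 97.
U+10032: 4-byte form → F0 90 80 B2.
U+10AD: 3-byte form → E1 82 AD.
U+4F499: 4-byte form → F1 8F 92 99.
Concatenated (22 bytes): 23 E0 A4 8A E6 97 B8 39 E4 B0 97 F0 90 80 B2 E1 82 AD F1 8F 92 99.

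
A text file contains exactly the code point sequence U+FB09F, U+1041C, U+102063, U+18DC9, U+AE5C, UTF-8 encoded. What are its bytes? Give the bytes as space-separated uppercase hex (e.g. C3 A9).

U+FB09F: 4-byte form → F3 BB 82 9F.
U+1041C: 4-byte form → F0 90 90 9C.
U+102063: 4-byte form → F4 82 81 A3.
U+18DC9: 4-byte form → F0 98 B7 89.
U+AE5C: 3-byte form → EA B9 9C.
Concatenated (19 bytes): F3 BB 82 9F F0 90 90 9C F4 82 81 A3 F0 98 B7 89 EA B9 9C.

F3 BB 82 9F F0 90 90 9C F4 82 81 A3 F0 98 B7 89 EA B9 9C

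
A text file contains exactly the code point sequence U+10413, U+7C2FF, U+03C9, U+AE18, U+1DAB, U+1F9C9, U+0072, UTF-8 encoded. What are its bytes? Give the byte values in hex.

U+10413: 4-byte form → F0 90 90 93.
U+7C2FF: 4-byte form → F1 BC 8B BF.
U+03C9: 2-byte form → CF 89.
U+AE18: 3-byte form → EA B8 98.
U+1DAB: 3-byte form → E1 B6 AB.
U+1F9C9: 4-byte form → F0 9F A7 89.
U+0072: 1-byte form → 72.
Concatenated (21 bytes): F0 90 90 93 F1 BC 8B BF CF 89 EA B8 98 E1 B6 AB F0 9F A7 89 72.

F0 90 90 93 F1 BC 8B BF CF 89 EA B8 98 E1 B6 AB F0 9F A7 89 72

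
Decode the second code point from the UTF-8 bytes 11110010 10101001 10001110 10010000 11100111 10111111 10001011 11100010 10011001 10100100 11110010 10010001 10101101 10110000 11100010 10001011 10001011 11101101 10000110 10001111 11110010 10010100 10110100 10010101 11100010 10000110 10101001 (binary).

U+7FCB

Offset 0: leading byte 0xF2 = 11110010 → 4-byte char #1 = F2 A9 8E 90.
Offset 4: leading byte 0xE7 = 11100111 → 3-byte char #2 = E7 BF 8B.
Leading byte 0xE7 = 11100111 matches 1110xxxx → 3-byte sequence.
Byte 1: 0xE7 = 11100111, payload 0111 (4 bits).
Byte 2: 0xBF = 10111111 (10xxxxxx ✓), payload 111111.
Byte 3: 0x8B = 10001011 (10xxxxxx ✓), payload 001011.
Concatenate: 0111111111001011 = 0x7FCB (16 bits → U+7FCB).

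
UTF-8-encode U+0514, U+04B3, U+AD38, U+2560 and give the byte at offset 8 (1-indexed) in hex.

0xE2

1-indexed offset 8 is 0-indexed offset 7.
U+0514 → 2-byte form D4 94 at offsets 0–1.
U+04B3 → 2-byte form D2 B3 at offsets 2–3.
U+AD38 → 3-byte form EA B4 B8 at offsets 4–6.
U+2560 → 3-byte form E2 95 A0 at offsets 7–9.
Offset 7 falls in char 4's range; it's byte 1 of E2 95 A0 = 0xE2.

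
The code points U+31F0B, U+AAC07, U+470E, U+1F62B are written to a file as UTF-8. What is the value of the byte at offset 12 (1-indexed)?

0xF0

1-indexed offset 12 is 0-indexed offset 11.
U+31F0B → 4-byte form F0 B1 BC 8B at offsets 0–3.
U+AAC07 → 4-byte form F2 AA B0 87 at offsets 4–7.
U+470E → 3-byte form E4 9C 8E at offsets 8–10.
U+1F62B → 4-byte form F0 9F 98 AB at offsets 11–14.
Offset 11 falls in char 4's range; it's byte 1 of F0 9F 98 AB = 0xF0.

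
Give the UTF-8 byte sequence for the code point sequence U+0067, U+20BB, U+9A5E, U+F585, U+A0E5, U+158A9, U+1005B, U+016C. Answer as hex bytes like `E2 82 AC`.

67 E2 82 BB E9 A9 9E EF 96 85 EA 83 A5 F0 95 A2 A9 F0 90 81 9B C5 AC

U+0067: 1-byte form → 67.
U+20BB: 3-byte form → E2 82 BB.
U+9A5E: 3-byte form → E9 A9 9E.
U+F585: 3-byte form → EF 96 85.
U+A0E5: 3-byte form → EA 83 A5.
U+158A9: 4-byte form → F0 95 A2 A9.
U+1005B: 4-byte form → F0 90 81 9B.
U+016C: 2-byte form → C5 AC.
Concatenated (23 bytes): 67 E2 82 BB E9 A9 9E EF 96 85 EA 83 A5 F0 95 A2 A9 F0 90 81 9B C5 AC.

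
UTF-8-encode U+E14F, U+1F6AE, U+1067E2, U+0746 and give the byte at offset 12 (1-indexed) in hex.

1-indexed offset 12 is 0-indexed offset 11.
U+E14F → 3-byte form EE 85 8F at offsets 0–2.
U+1F6AE → 4-byte form F0 9F 9A AE at offsets 3–6.
U+1067E2 → 4-byte form F4 86 9F A2 at offsets 7–10.
U+0746 → 2-byte form DD 86 at offsets 11–12.
Offset 11 falls in char 4's range; it's byte 1 of DD 86 = 0xDD.

0xDD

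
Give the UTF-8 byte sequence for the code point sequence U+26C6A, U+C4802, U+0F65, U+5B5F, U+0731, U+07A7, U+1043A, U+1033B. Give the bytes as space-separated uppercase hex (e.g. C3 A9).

U+26C6A: 4-byte form → F0 A6 B1 AA.
U+C4802: 4-byte form → F3 84 A0 82.
U+0F65: 3-byte form → E0 BD A5.
U+5B5F: 3-byte form → E5 AD 9F.
U+0731: 2-byte form → DC B1.
U+07A7: 2-byte form → DE A7.
U+1043A: 4-byte form → F0 90 90 BA.
U+1033B: 4-byte form → F0 90 8C BB.
Concatenated (26 bytes): F0 A6 B1 AA F3 84 A0 82 E0 BD A5 E5 AD 9F DC B1 DE A7 F0 90 90 BA F0 90 8C BB.

F0 A6 B1 AA F3 84 A0 82 E0 BD A5 E5 AD 9F DC B1 DE A7 F0 90 90 BA F0 90 8C BB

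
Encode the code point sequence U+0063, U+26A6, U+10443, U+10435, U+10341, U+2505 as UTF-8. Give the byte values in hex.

U+0063: 1-byte form → 63.
U+26A6: 3-byte form → E2 9A A6.
U+10443: 4-byte form → F0 90 91 83.
U+10435: 4-byte form → F0 90 90 B5.
U+10341: 4-byte form → F0 90 8D 81.
U+2505: 3-byte form → E2 94 85.
Concatenated (19 bytes): 63 E2 9A A6 F0 90 91 83 F0 90 90 B5 F0 90 8D 81 E2 94 85.

63 E2 9A A6 F0 90 91 83 F0 90 90 B5 F0 90 8D 81 E2 94 85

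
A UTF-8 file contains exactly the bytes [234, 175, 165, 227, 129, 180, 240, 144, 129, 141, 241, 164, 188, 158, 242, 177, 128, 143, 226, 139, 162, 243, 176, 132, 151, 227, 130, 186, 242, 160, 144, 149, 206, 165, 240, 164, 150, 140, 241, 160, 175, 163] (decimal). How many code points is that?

Byte at offset 0: 0xEA = 11101010 → 3-byte char (#1). Advance 3.
Byte at offset 3: 0xE3 = 11100011 → 3-byte char (#2). Advance 3.
Byte at offset 6: 0xF0 = 11110000 → 4-byte char (#3). Advance 4.
Byte at offset 10: 0xF1 = 11110001 → 4-byte char (#4). Advance 4.
Byte at offset 14: 0xF2 = 11110010 → 4-byte char (#5). Advance 4.
Byte at offset 18: 0xE2 = 11100010 → 3-byte char (#6). Advance 3.
Byte at offset 21: 0xF3 = 11110011 → 4-byte char (#7). Advance 4.
Byte at offset 25: 0xE3 = 11100011 → 3-byte char (#8). Advance 3.
Byte at offset 28: 0xF2 = 11110010 → 4-byte char (#9). Advance 4.
Byte at offset 32: 0xCE = 11001110 → 2-byte char (#10). Advance 2.
Byte at offset 34: 0xF0 = 11110000 → 4-byte char (#11). Advance 4.
Byte at offset 38: 0xF1 = 11110001 → 4-byte char (#12). Advance 4.
Reached end at offset 42 after 12 code points.

12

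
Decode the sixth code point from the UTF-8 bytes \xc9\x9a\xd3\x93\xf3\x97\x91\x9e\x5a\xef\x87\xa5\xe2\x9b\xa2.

Offset 0: leading byte 0xC9 = 11001001 → 2-byte char #1 = C9 9A.
Offset 2: leading byte 0xD3 = 11010011 → 2-byte char #2 = D3 93.
Offset 4: leading byte 0xF3 = 11110011 → 4-byte char #3 = F3 97 91 9E.
Offset 8: leading byte 0x5A = 01011010 → 1-byte char #4 = 5A.
Offset 9: leading byte 0xEF = 11101111 → 3-byte char #5 = EF 87 A5.
Offset 12: leading byte 0xE2 = 11100010 → 3-byte char #6 = E2 9B A2.
Leading byte 0xE2 = 11100010 matches 1110xxxx → 3-byte sequence.
Byte 1: 0xE2 = 11100010, payload 0010 (4 bits).
Byte 2: 0x9B = 10011011 (10xxxxxx ✓), payload 011011.
Byte 3: 0xA2 = 10100010 (10xxxxxx ✓), payload 100010.
Concatenate: 0010011011100010 = 0x26E2 (16 bits → U+26E2).

U+26E2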